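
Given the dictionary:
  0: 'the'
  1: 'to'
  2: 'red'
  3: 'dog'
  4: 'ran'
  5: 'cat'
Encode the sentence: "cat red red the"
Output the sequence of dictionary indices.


Look up each word in the dictionary:
  'cat' -> 5
  'red' -> 2
  'red' -> 2
  'the' -> 0

Encoded: [5, 2, 2, 0]


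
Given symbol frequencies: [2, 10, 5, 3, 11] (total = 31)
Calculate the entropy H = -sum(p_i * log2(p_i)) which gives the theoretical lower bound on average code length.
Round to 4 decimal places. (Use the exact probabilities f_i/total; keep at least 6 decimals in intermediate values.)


Per-symbol terms -p_i * log2(p_i) with p_i = f_i/31:
  p = 2/31 = 0.064516: log2(p) = -3.954196, -p*log2(p) = 0.255109
  p = 10/31 = 0.322581: log2(p) = -1.632268, -p*log2(p) = 0.526538
  p = 5/31 = 0.161290: log2(p) = -2.632268, -p*log2(p) = 0.424559
  p = 3/31 = 0.096774: log2(p) = -3.369234, -p*log2(p) = 0.326055
  p = 11/31 = 0.354839: log2(p) = -1.494765, -p*log2(p) = 0.530400
H = 0.255109 + 0.526538 + 0.424559 + 0.326055 + 0.530400 = 2.062661

H = 2.0627 bits/symbol


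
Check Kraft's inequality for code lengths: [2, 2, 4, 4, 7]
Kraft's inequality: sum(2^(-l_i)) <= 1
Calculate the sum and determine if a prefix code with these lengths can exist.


Sum = 2^(-2) + 2^(-2) + 2^(-4) + 2^(-4) + 2^(-7)
    = 0.25 + 0.25 + 0.0625 + 0.0625 + 0.0078125
    = 81/128 = 0.6328125
Since 0.6328125 <= 1, Kraft's inequality IS satisfied.
A prefix code with these lengths CAN exist.

Kraft sum = 0.6328125. Satisfied.


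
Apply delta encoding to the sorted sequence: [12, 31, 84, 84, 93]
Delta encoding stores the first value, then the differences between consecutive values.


First value: 12
Deltas:
  31 - 12 = 19
  84 - 31 = 53
  84 - 84 = 0
  93 - 84 = 9


Delta encoded: [12, 19, 53, 0, 9]


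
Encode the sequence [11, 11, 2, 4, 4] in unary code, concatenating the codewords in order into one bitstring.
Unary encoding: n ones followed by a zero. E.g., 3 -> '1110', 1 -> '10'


Encode each number as n ones followed by a terminating 0:
  11 -> 111111111110 (12 bits)
  11 -> 111111111110 (12 bits)
  2 -> 110 (3 bits)
  4 -> 11110 (5 bits)
  4 -> 11110 (5 bits)
Total length = 12 + 12 + 3 + 5 + 5 = 37 bits.

Unary([11, 11, 2, 4, 4]) = 1111111111101111111111101101111011110 (37 bits)


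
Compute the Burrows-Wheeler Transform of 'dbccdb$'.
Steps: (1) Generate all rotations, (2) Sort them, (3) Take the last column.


Rotations (sorted):
  0: $dbccdb -> last char: b
  1: b$dbccd -> last char: d
  2: bccdb$d -> last char: d
  3: ccdb$db -> last char: b
  4: cdb$dbc -> last char: c
  5: db$dbcc -> last char: c
  6: dbccdb$ -> last char: $


BWT = bddbcc$


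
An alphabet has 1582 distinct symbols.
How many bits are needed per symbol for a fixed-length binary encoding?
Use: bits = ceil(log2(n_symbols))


log2(1582) = 10.6275
Bracket: 2^10 = 1024 < 1582 <= 2^11 = 2048
So ceil(log2(1582)) = 11

bits = ceil(log2(1582)) = ceil(10.6275) = 11 bits


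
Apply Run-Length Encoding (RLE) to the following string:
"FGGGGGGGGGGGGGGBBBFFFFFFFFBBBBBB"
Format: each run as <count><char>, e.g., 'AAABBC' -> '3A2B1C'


Scanning runs left to right:
  i=0: run of 'F' x 1 -> '1F'
  i=1: run of 'G' x 14 -> '14G'
  i=15: run of 'B' x 3 -> '3B'
  i=18: run of 'F' x 8 -> '8F'
  i=26: run of 'B' x 6 -> '6B'

RLE = 1F14G3B8F6B


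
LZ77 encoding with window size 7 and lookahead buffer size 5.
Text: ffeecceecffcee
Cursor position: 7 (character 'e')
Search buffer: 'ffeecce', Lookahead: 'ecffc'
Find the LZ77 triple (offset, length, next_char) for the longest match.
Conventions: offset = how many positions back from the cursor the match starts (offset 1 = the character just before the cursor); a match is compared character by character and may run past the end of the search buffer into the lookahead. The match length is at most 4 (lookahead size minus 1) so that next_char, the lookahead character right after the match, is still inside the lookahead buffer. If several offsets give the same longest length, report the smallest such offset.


Try each offset into the search buffer:
  offset=1 (pos 6, char 'e'): match length 1
  offset=2 (pos 5, char 'c'): match length 0
  offset=3 (pos 4, char 'c'): match length 0
  offset=4 (pos 3, char 'e'): match length 2
  offset=5 (pos 2, char 'e'): match length 1
  offset=6 (pos 1, char 'f'): match length 0
  offset=7 (pos 0, char 'f'): match length 0
Longest match has length 2 at offset 4.
next_char = character at position 7 + 2 = 9 -> 'f'

Best match: offset=4, length=2 (matching 'ec' starting at position 3)
LZ77 triple: (4, 2, 'f')


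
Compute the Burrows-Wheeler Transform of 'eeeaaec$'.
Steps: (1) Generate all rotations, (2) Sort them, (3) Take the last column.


Rotations (sorted):
  0: $eeeaaec -> last char: c
  1: aaec$eee -> last char: e
  2: aec$eeea -> last char: a
  3: c$eeeaae -> last char: e
  4: eaaec$ee -> last char: e
  5: ec$eeeaa -> last char: a
  6: eeaaec$e -> last char: e
  7: eeeaaec$ -> last char: $


BWT = ceaeeae$


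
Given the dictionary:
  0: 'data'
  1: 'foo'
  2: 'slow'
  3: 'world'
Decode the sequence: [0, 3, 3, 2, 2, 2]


Look up each index in the dictionary:
  0 -> 'data'
  3 -> 'world'
  3 -> 'world'
  2 -> 'slow'
  2 -> 'slow'
  2 -> 'slow'

Decoded: "data world world slow slow slow"


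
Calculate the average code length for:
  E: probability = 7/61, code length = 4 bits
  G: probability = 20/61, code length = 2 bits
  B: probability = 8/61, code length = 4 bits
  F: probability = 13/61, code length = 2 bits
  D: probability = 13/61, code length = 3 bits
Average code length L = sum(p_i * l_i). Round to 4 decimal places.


Weighted contributions p_i * l_i:
  E: (7/61) * 4 = 28/61
  G: (20/61) * 2 = 40/61
  B: (8/61) * 4 = 32/61
  F: (13/61) * 2 = 26/61
  D: (13/61) * 3 = 39/61
Sum = (28 + 40 + 32 + 26 + 39)/61 = 165/61

L = 165/61 = 2.7049 bits/symbol


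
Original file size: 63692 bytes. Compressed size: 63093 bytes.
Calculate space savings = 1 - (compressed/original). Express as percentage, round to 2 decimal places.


ratio = compressed/original = 63093/63692 = 0.990595
savings = 1 - ratio = 1 - 0.990595 = 0.009405
as a percentage: 0.009405 * 100 = 0.94%

Space savings = 1 - 63093/63692 = 0.94%


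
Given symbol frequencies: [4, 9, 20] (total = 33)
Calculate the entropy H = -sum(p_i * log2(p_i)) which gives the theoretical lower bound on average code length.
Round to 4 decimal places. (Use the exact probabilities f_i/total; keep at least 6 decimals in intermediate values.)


Per-symbol terms -p_i * log2(p_i) with p_i = f_i/33:
  p = 4/33 = 0.121212: log2(p) = -3.044394, -p*log2(p) = 0.369017
  p = 9/33 = 0.272727: log2(p) = -1.874469, -p*log2(p) = 0.511219
  p = 20/33 = 0.606061: log2(p) = -0.722466, -p*log2(p) = 0.437858
H = 0.369017 + 0.511219 + 0.437858 = 1.318094

H = 1.3181 bits/symbol


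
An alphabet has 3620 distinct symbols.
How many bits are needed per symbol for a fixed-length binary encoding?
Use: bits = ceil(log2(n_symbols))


log2(3620) = 11.8218
Bracket: 2^11 = 2048 < 3620 <= 2^12 = 4096
So ceil(log2(3620)) = 12

bits = ceil(log2(3620)) = ceil(11.8218) = 12 bits


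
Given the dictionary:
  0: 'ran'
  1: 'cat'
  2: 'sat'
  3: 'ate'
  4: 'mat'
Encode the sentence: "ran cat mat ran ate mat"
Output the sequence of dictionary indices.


Look up each word in the dictionary:
  'ran' -> 0
  'cat' -> 1
  'mat' -> 4
  'ran' -> 0
  'ate' -> 3
  'mat' -> 4

Encoded: [0, 1, 4, 0, 3, 4]


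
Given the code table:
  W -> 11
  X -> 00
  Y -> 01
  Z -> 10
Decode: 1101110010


Decoding:
11 -> W
01 -> Y
11 -> W
00 -> X
10 -> Z


Result: WYWXZ


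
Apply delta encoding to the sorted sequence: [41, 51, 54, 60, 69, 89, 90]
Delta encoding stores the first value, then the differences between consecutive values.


First value: 41
Deltas:
  51 - 41 = 10
  54 - 51 = 3
  60 - 54 = 6
  69 - 60 = 9
  89 - 69 = 20
  90 - 89 = 1


Delta encoded: [41, 10, 3, 6, 9, 20, 1]


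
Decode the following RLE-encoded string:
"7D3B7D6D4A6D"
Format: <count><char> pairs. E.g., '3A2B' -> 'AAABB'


Expanding each <count><char> pair:
  7D -> 'DDDDDDD'
  3B -> 'BBB'
  7D -> 'DDDDDDD'
  6D -> 'DDDDDD'
  4A -> 'AAAA'
  6D -> 'DDDDDD'

Decoded = DDDDDDDBBBDDDDDDDDDDDDDAAAADDDDDD


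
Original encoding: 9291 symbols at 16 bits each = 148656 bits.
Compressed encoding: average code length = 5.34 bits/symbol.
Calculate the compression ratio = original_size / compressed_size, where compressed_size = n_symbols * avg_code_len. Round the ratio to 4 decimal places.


original_size = n_symbols * orig_bits = 9291 * 16 = 148656 bits
compressed_size = n_symbols * avg_code_len = 9291 * 5.34 = 49613.94 bits
ratio = original_size / compressed_size = 148656 / 49613.94 = 2.9963

Compression ratio = 2.9963


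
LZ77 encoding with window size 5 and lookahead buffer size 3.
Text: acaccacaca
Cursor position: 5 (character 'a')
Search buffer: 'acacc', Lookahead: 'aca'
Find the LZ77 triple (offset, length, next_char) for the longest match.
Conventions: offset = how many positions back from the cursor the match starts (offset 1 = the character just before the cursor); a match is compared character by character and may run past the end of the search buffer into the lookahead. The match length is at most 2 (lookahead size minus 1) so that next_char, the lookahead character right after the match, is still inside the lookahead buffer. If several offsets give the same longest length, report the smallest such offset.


Try each offset into the search buffer:
  offset=1 (pos 4, char 'c'): match length 0
  offset=2 (pos 3, char 'c'): match length 0
  offset=3 (pos 2, char 'a'): match length 2
  offset=4 (pos 1, char 'c'): match length 0
  offset=5 (pos 0, char 'a'): match length 2
Longest match has length 2, found at offsets 3, 5; take the smallest, offset 3.
next_char = character at position 5 + 2 = 7 -> 'a'

Best match: offset=3, length=2 (matching 'ac' starting at position 2)
LZ77 triple: (3, 2, 'a')


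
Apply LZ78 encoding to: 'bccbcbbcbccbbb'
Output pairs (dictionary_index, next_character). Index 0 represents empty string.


LZ78 encoding steps:
Dictionary: {0: ''}
Step 1: w='' (idx 0), next='b' -> output (0, 'b'), add 'b' as idx 1
Step 2: w='' (idx 0), next='c' -> output (0, 'c'), add 'c' as idx 2
Step 3: w='c' (idx 2), next='b' -> output (2, 'b'), add 'cb' as idx 3
Step 4: w='cb' (idx 3), next='b' -> output (3, 'b'), add 'cbb' as idx 4
Step 5: w='cb' (idx 3), next='c' -> output (3, 'c'), add 'cbc' as idx 5
Step 6: w='cbb' (idx 4), next='b' -> output (4, 'b'), add 'cbbb' as idx 6


Encoded: [(0, 'b'), (0, 'c'), (2, 'b'), (3, 'b'), (3, 'c'), (4, 'b')]


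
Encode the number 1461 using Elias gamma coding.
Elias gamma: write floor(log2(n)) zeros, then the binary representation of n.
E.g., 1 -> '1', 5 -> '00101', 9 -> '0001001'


num_bits = floor(log2(1461)) + 1 = 11
leading_zeros = num_bits - 1 = 10
binary(1461) = 10110110101

Elias gamma(1461) = '0000000000' + '10110110101' = 000000000010110110101 (21 bits)


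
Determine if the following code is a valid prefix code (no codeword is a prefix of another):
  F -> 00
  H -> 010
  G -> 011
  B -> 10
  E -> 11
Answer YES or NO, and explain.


Checking each pair (does one codeword prefix another?):
  F='00' vs H='010': no prefix
  F='00' vs G='011': no prefix
  F='00' vs B='10': no prefix
  F='00' vs E='11': no prefix
  H='010' vs F='00': no prefix
  H='010' vs G='011': no prefix
  H='010' vs B='10': no prefix
  H='010' vs E='11': no prefix
  G='011' vs F='00': no prefix
  G='011' vs H='010': no prefix
  G='011' vs B='10': no prefix
  G='011' vs E='11': no prefix
  B='10' vs F='00': no prefix
  B='10' vs H='010': no prefix
  B='10' vs G='011': no prefix
  B='10' vs E='11': no prefix
  E='11' vs F='00': no prefix
  E='11' vs H='010': no prefix
  E='11' vs G='011': no prefix
  E='11' vs B='10': no prefix
No violation found over all pairs.

YES -- this is a valid prefix code. No codeword is a prefix of any other codeword.


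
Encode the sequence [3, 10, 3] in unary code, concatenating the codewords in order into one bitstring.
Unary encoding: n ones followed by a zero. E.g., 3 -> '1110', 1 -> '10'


Encode each number as n ones followed by a terminating 0:
  3 -> 1110 (4 bits)
  10 -> 11111111110 (11 bits)
  3 -> 1110 (4 bits)
Total length = 4 + 11 + 4 = 19 bits.

Unary([3, 10, 3]) = 1110111111111101110 (19 bits)


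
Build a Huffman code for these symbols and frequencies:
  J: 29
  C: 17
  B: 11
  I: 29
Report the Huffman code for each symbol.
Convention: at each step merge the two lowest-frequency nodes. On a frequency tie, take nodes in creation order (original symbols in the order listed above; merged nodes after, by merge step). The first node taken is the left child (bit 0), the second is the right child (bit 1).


Huffman tree construction:
Step 1: Merge B(11) + C(17) = 28
Step 2: Merge (B+C)(28) + J(29) = 57
Step 3: Merge I(29) + ((B+C)+J)(57) = 86
Read each symbol's code off the tree from the root (left child = 0, right child = 1).

Codes:
  J: 11 (length 2)
  C: 101 (length 3)
  B: 100 (length 3)
  I: 0 (length 1)
Average code length: 171/86 = 1.9884 bits/symbol


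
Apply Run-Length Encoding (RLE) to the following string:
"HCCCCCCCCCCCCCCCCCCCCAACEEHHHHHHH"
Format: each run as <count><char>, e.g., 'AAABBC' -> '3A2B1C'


Scanning runs left to right:
  i=0: run of 'H' x 1 -> '1H'
  i=1: run of 'C' x 20 -> '20C'
  i=21: run of 'A' x 2 -> '2A'
  i=23: run of 'C' x 1 -> '1C'
  i=24: run of 'E' x 2 -> '2E'
  i=26: run of 'H' x 7 -> '7H'

RLE = 1H20C2A1C2E7H


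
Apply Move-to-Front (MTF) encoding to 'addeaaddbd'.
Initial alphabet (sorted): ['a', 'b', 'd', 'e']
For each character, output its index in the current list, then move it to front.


MTF encoding:
'a': index 0 in ['a', 'b', 'd', 'e'] -> ['a', 'b', 'd', 'e']
'd': index 2 in ['a', 'b', 'd', 'e'] -> ['d', 'a', 'b', 'e']
'd': index 0 in ['d', 'a', 'b', 'e'] -> ['d', 'a', 'b', 'e']
'e': index 3 in ['d', 'a', 'b', 'e'] -> ['e', 'd', 'a', 'b']
'a': index 2 in ['e', 'd', 'a', 'b'] -> ['a', 'e', 'd', 'b']
'a': index 0 in ['a', 'e', 'd', 'b'] -> ['a', 'e', 'd', 'b']
'd': index 2 in ['a', 'e', 'd', 'b'] -> ['d', 'a', 'e', 'b']
'd': index 0 in ['d', 'a', 'e', 'b'] -> ['d', 'a', 'e', 'b']
'b': index 3 in ['d', 'a', 'e', 'b'] -> ['b', 'd', 'a', 'e']
'd': index 1 in ['b', 'd', 'a', 'e'] -> ['d', 'b', 'a', 'e']


Output: [0, 2, 0, 3, 2, 0, 2, 0, 3, 1]


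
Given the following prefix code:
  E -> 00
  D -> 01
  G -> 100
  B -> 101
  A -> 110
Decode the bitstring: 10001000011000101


Decoding step by step:
Bits 100 -> G
Bits 01 -> D
Bits 00 -> E
Bits 00 -> E
Bits 110 -> A
Bits 00 -> E
Bits 101 -> B


Decoded message: GDEEAEB


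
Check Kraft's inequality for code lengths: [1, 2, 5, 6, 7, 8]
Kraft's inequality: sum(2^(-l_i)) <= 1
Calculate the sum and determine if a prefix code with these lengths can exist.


Sum = 2^(-1) + 2^(-2) + 2^(-5) + 2^(-6) + 2^(-7) + 2^(-8)
    = 0.5 + 0.25 + 0.03125 + 0.015625 + 0.0078125 + 0.00390625
    = 207/256 = 0.80859375
Since 0.80859375 <= 1, Kraft's inequality IS satisfied.
A prefix code with these lengths CAN exist.

Kraft sum = 0.80859375. Satisfied.


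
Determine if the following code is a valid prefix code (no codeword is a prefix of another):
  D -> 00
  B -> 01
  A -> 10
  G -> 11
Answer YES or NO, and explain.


Checking each pair (does one codeword prefix another?):
  D='00' vs B='01': no prefix
  D='00' vs A='10': no prefix
  D='00' vs G='11': no prefix
  B='01' vs D='00': no prefix
  B='01' vs A='10': no prefix
  B='01' vs G='11': no prefix
  A='10' vs D='00': no prefix
  A='10' vs B='01': no prefix
  A='10' vs G='11': no prefix
  G='11' vs D='00': no prefix
  G='11' vs B='01': no prefix
  G='11' vs A='10': no prefix
No violation found over all pairs.

YES -- this is a valid prefix code. No codeword is a prefix of any other codeword.


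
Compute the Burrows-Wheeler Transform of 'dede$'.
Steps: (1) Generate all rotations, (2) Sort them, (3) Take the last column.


Rotations (sorted):
  0: $dede -> last char: e
  1: de$de -> last char: e
  2: dede$ -> last char: $
  3: e$ded -> last char: d
  4: ede$d -> last char: d


BWT = ee$dd


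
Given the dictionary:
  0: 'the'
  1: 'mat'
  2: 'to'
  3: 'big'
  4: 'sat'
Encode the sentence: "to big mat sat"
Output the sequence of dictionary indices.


Look up each word in the dictionary:
  'to' -> 2
  'big' -> 3
  'mat' -> 1
  'sat' -> 4

Encoded: [2, 3, 1, 4]


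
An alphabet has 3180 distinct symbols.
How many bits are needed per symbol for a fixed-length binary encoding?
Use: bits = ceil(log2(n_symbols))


log2(3180) = 11.6348
Bracket: 2^11 = 2048 < 3180 <= 2^12 = 4096
So ceil(log2(3180)) = 12

bits = ceil(log2(3180)) = ceil(11.6348) = 12 bits


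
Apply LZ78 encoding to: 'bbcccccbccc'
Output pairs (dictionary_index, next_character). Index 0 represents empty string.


LZ78 encoding steps:
Dictionary: {0: ''}
Step 1: w='' (idx 0), next='b' -> output (0, 'b'), add 'b' as idx 1
Step 2: w='b' (idx 1), next='c' -> output (1, 'c'), add 'bc' as idx 2
Step 3: w='' (idx 0), next='c' -> output (0, 'c'), add 'c' as idx 3
Step 4: w='c' (idx 3), next='c' -> output (3, 'c'), add 'cc' as idx 4
Step 5: w='c' (idx 3), next='b' -> output (3, 'b'), add 'cb' as idx 5
Step 6: w='cc' (idx 4), next='c' -> output (4, 'c'), add 'ccc' as idx 6


Encoded: [(0, 'b'), (1, 'c'), (0, 'c'), (3, 'c'), (3, 'b'), (4, 'c')]


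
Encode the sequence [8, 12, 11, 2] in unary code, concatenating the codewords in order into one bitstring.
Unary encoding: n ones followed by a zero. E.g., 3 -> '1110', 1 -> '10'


Encode each number as n ones followed by a terminating 0:
  8 -> 111111110 (9 bits)
  12 -> 1111111111110 (13 bits)
  11 -> 111111111110 (12 bits)
  2 -> 110 (3 bits)
Total length = 9 + 13 + 12 + 3 = 37 bits.

Unary([8, 12, 11, 2]) = 1111111101111111111110111111111110110 (37 bits)


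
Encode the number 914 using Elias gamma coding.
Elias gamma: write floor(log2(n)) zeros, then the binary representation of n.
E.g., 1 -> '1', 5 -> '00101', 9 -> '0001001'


num_bits = floor(log2(914)) + 1 = 10
leading_zeros = num_bits - 1 = 9
binary(914) = 1110010010

Elias gamma(914) = '000000000' + '1110010010' = 0000000001110010010 (19 bits)


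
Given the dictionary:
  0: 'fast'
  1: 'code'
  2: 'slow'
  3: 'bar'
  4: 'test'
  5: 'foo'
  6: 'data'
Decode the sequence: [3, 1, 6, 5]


Look up each index in the dictionary:
  3 -> 'bar'
  1 -> 'code'
  6 -> 'data'
  5 -> 'foo'

Decoded: "bar code data foo"


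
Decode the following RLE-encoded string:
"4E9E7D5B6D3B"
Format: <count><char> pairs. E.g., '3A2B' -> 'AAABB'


Expanding each <count><char> pair:
  4E -> 'EEEE'
  9E -> 'EEEEEEEEE'
  7D -> 'DDDDDDD'
  5B -> 'BBBBB'
  6D -> 'DDDDDD'
  3B -> 'BBB'

Decoded = EEEEEEEEEEEEEDDDDDDDBBBBBDDDDDDBBB


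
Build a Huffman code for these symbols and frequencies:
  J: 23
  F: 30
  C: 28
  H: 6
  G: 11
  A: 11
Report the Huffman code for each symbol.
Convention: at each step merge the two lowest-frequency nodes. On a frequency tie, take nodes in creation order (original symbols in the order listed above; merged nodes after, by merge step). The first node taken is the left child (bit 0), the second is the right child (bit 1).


Huffman tree construction:
Step 1: Merge H(6) + G(11) = 17
Step 2: Merge A(11) + (H+G)(17) = 28
Step 3: Merge J(23) + C(28) = 51
Step 4: Merge (A+(H+G))(28) + F(30) = 58
Step 5: Merge (J+C)(51) + ((A+(H+G))+F)(58) = 109
Read each symbol's code off the tree from the root (left child = 0, right child = 1).

Codes:
  J: 00 (length 2)
  F: 11 (length 2)
  C: 01 (length 2)
  H: 1010 (length 4)
  G: 1011 (length 4)
  A: 100 (length 3)
Average code length: 263/109 = 2.4128 bits/symbol


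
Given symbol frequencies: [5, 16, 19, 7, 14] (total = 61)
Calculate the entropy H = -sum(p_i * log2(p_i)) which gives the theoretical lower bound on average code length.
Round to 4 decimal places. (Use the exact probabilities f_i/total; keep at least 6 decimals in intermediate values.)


Per-symbol terms -p_i * log2(p_i) with p_i = f_i/61:
  p = 5/61 = 0.081967: log2(p) = -3.608809, -p*log2(p) = 0.295804
  p = 16/61 = 0.262295: log2(p) = -1.930737, -p*log2(p) = 0.506423
  p = 19/61 = 0.311475: log2(p) = -1.682810, -p*log2(p) = 0.524154
  p = 7/61 = 0.114754: log2(p) = -3.123382, -p*log2(p) = 0.358421
  p = 14/61 = 0.229508: log2(p) = -2.123382, -p*log2(p) = 0.487334
H = 0.295804 + 0.506423 + 0.524154 + 0.358421 + 0.487334 = 2.172136

H = 2.1721 bits/symbol


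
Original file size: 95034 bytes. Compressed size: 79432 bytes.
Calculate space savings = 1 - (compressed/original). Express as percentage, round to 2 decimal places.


ratio = compressed/original = 79432/95034 = 0.835827
savings = 1 - ratio = 1 - 0.835827 = 0.164173
as a percentage: 0.164173 * 100 = 16.42%

Space savings = 1 - 79432/95034 = 16.42%


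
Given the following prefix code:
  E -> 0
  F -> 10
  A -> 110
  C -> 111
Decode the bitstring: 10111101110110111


Decoding step by step:
Bits 10 -> F
Bits 111 -> C
Bits 10 -> F
Bits 111 -> C
Bits 0 -> E
Bits 110 -> A
Bits 111 -> C


Decoded message: FCFCEAC


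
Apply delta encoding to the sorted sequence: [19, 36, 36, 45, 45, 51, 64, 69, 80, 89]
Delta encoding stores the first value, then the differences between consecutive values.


First value: 19
Deltas:
  36 - 19 = 17
  36 - 36 = 0
  45 - 36 = 9
  45 - 45 = 0
  51 - 45 = 6
  64 - 51 = 13
  69 - 64 = 5
  80 - 69 = 11
  89 - 80 = 9


Delta encoded: [19, 17, 0, 9, 0, 6, 13, 5, 11, 9]


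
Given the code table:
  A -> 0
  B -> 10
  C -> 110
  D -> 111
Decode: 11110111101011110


Decoding:
111 -> D
10 -> B
111 -> D
10 -> B
10 -> B
111 -> D
10 -> B


Result: DBDBBDB


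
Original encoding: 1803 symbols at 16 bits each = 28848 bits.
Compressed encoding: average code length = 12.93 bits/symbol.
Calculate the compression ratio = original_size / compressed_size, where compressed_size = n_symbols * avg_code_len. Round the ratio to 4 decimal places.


original_size = n_symbols * orig_bits = 1803 * 16 = 28848 bits
compressed_size = n_symbols * avg_code_len = 1803 * 12.93 = 23312.79 bits
ratio = original_size / compressed_size = 28848 / 23312.79 = 1.2374

Compression ratio = 1.2374


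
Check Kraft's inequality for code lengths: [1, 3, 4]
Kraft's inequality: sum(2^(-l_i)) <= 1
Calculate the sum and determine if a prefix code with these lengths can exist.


Sum = 2^(-1) + 2^(-3) + 2^(-4)
    = 0.5 + 0.125 + 0.0625
    = 11/16 = 0.6875
Since 0.6875 <= 1, Kraft's inequality IS satisfied.
A prefix code with these lengths CAN exist.

Kraft sum = 0.6875. Satisfied.


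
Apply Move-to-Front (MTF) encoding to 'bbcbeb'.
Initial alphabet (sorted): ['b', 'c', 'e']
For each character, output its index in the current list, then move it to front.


MTF encoding:
'b': index 0 in ['b', 'c', 'e'] -> ['b', 'c', 'e']
'b': index 0 in ['b', 'c', 'e'] -> ['b', 'c', 'e']
'c': index 1 in ['b', 'c', 'e'] -> ['c', 'b', 'e']
'b': index 1 in ['c', 'b', 'e'] -> ['b', 'c', 'e']
'e': index 2 in ['b', 'c', 'e'] -> ['e', 'b', 'c']
'b': index 1 in ['e', 'b', 'c'] -> ['b', 'e', 'c']


Output: [0, 0, 1, 1, 2, 1]


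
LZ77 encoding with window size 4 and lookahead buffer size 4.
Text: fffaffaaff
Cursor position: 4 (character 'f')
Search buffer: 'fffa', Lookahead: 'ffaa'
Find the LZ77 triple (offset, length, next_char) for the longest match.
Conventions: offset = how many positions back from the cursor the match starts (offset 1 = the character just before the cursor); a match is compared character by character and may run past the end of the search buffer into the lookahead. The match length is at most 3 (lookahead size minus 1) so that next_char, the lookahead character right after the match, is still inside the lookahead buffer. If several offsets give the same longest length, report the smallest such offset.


Try each offset into the search buffer:
  offset=1 (pos 3, char 'a'): match length 0
  offset=2 (pos 2, char 'f'): match length 1
  offset=3 (pos 1, char 'f'): match length 3
  offset=4 (pos 0, char 'f'): match length 2
Longest match has length 3 at offset 3.
next_char = character at position 4 + 3 = 7 -> 'a'

Best match: offset=3, length=3 (matching 'ffa' starting at position 1)
LZ77 triple: (3, 3, 'a')


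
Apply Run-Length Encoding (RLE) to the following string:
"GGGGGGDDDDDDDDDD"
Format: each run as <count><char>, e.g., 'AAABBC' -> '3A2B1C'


Scanning runs left to right:
  i=0: run of 'G' x 6 -> '6G'
  i=6: run of 'D' x 10 -> '10D'

RLE = 6G10D


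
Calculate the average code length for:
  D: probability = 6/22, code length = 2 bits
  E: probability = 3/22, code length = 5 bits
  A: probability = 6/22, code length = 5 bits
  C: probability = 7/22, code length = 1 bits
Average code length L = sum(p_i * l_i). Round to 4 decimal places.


Weighted contributions p_i * l_i:
  D: (6/22) * 2 = 12/22
  E: (3/22) * 5 = 15/22
  A: (6/22) * 5 = 30/22
  C: (7/22) * 1 = 7/22
Sum = (12 + 15 + 30 + 7)/22 = 64/22

L = 64/22 = 2.9091 bits/symbol


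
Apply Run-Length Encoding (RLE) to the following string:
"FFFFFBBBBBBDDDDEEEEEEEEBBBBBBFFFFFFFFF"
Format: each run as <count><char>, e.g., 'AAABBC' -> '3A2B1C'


Scanning runs left to right:
  i=0: run of 'F' x 5 -> '5F'
  i=5: run of 'B' x 6 -> '6B'
  i=11: run of 'D' x 4 -> '4D'
  i=15: run of 'E' x 8 -> '8E'
  i=23: run of 'B' x 6 -> '6B'
  i=29: run of 'F' x 9 -> '9F'

RLE = 5F6B4D8E6B9F


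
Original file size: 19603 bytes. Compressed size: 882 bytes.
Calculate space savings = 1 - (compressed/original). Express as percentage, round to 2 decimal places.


ratio = compressed/original = 882/19603 = 0.044993
savings = 1 - ratio = 1 - 0.044993 = 0.955007
as a percentage: 0.955007 * 100 = 95.5%

Space savings = 1 - 882/19603 = 95.5%


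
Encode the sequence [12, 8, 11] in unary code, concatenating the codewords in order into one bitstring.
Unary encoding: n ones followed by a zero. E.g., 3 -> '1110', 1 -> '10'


Encode each number as n ones followed by a terminating 0:
  12 -> 1111111111110 (13 bits)
  8 -> 111111110 (9 bits)
  11 -> 111111111110 (12 bits)
Total length = 13 + 9 + 12 = 34 bits.

Unary([12, 8, 11]) = 1111111111110111111110111111111110 (34 bits)


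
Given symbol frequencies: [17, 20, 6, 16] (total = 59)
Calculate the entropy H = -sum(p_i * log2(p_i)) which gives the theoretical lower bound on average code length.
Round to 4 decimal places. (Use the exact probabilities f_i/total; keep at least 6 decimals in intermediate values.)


Per-symbol terms -p_i * log2(p_i) with p_i = f_i/59:
  p = 17/59 = 0.288136: log2(p) = -1.795180, -p*log2(p) = 0.517255
  p = 20/59 = 0.338983: log2(p) = -1.560715, -p*log2(p) = 0.529056
  p = 6/59 = 0.101695: log2(p) = -3.297681, -p*log2(p) = 0.335357
  p = 16/59 = 0.271186: log2(p) = -1.882643, -p*log2(p) = 0.510547
H = 0.517255 + 0.529056 + 0.335357 + 0.510547 = 1.892215

H = 1.8922 bits/symbol


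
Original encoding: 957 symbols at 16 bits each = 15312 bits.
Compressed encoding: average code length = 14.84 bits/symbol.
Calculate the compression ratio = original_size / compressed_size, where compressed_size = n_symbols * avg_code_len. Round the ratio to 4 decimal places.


original_size = n_symbols * orig_bits = 957 * 16 = 15312 bits
compressed_size = n_symbols * avg_code_len = 957 * 14.84 = 14201.88 bits
ratio = original_size / compressed_size = 15312 / 14201.88 = 1.0782

Compression ratio = 1.0782


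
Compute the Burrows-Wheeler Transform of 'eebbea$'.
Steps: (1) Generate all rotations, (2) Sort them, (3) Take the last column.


Rotations (sorted):
  0: $eebbea -> last char: a
  1: a$eebbe -> last char: e
  2: bbea$ee -> last char: e
  3: bea$eeb -> last char: b
  4: ea$eebb -> last char: b
  5: ebbea$e -> last char: e
  6: eebbea$ -> last char: $


BWT = aeebbe$


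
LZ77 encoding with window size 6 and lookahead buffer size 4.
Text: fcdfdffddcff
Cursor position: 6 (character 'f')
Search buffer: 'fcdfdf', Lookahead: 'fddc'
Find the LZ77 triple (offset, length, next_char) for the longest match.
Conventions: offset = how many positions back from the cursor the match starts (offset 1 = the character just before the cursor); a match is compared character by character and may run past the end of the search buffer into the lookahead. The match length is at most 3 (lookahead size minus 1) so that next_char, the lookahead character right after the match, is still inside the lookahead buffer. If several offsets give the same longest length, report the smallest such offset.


Try each offset into the search buffer:
  offset=1 (pos 5, char 'f'): match length 1
  offset=2 (pos 4, char 'd'): match length 0
  offset=3 (pos 3, char 'f'): match length 2
  offset=4 (pos 2, char 'd'): match length 0
  offset=5 (pos 1, char 'c'): match length 0
  offset=6 (pos 0, char 'f'): match length 1
Longest match has length 2 at offset 3.
next_char = character at position 6 + 2 = 8 -> 'd'

Best match: offset=3, length=2 (matching 'fd' starting at position 3)
LZ77 triple: (3, 2, 'd')


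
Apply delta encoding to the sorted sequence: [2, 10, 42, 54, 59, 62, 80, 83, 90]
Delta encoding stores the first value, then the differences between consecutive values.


First value: 2
Deltas:
  10 - 2 = 8
  42 - 10 = 32
  54 - 42 = 12
  59 - 54 = 5
  62 - 59 = 3
  80 - 62 = 18
  83 - 80 = 3
  90 - 83 = 7


Delta encoded: [2, 8, 32, 12, 5, 3, 18, 3, 7]


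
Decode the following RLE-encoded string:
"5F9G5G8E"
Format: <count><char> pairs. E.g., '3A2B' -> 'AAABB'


Expanding each <count><char> pair:
  5F -> 'FFFFF'
  9G -> 'GGGGGGGGG'
  5G -> 'GGGGG'
  8E -> 'EEEEEEEE'

Decoded = FFFFFGGGGGGGGGGGGGGEEEEEEEE


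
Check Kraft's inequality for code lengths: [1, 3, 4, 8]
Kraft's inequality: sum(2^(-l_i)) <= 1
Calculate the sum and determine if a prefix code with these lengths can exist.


Sum = 2^(-1) + 2^(-3) + 2^(-4) + 2^(-8)
    = 0.5 + 0.125 + 0.0625 + 0.00390625
    = 177/256 = 0.69140625
Since 0.69140625 <= 1, Kraft's inequality IS satisfied.
A prefix code with these lengths CAN exist.

Kraft sum = 0.69140625. Satisfied.


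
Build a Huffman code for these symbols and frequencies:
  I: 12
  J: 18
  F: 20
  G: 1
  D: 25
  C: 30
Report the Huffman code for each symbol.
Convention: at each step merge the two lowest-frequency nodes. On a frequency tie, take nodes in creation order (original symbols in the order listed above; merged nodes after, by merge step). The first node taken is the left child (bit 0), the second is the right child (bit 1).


Huffman tree construction:
Step 1: Merge G(1) + I(12) = 13
Step 2: Merge (G+I)(13) + J(18) = 31
Step 3: Merge F(20) + D(25) = 45
Step 4: Merge C(30) + ((G+I)+J)(31) = 61
Step 5: Merge (F+D)(45) + (C+((G+I)+J))(61) = 106
Read each symbol's code off the tree from the root (left child = 0, right child = 1).

Codes:
  I: 1101 (length 4)
  J: 111 (length 3)
  F: 00 (length 2)
  G: 1100 (length 4)
  D: 01 (length 2)
  C: 10 (length 2)
Average code length: 256/106 = 2.4151 bits/symbol


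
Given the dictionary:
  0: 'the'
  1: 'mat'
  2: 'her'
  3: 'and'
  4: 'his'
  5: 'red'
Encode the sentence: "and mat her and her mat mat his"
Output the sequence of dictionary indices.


Look up each word in the dictionary:
  'and' -> 3
  'mat' -> 1
  'her' -> 2
  'and' -> 3
  'her' -> 2
  'mat' -> 1
  'mat' -> 1
  'his' -> 4

Encoded: [3, 1, 2, 3, 2, 1, 1, 4]


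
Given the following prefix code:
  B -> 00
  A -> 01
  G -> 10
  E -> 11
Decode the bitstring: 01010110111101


Decoding step by step:
Bits 01 -> A
Bits 01 -> A
Bits 01 -> A
Bits 10 -> G
Bits 11 -> E
Bits 11 -> E
Bits 01 -> A


Decoded message: AAAGEEA


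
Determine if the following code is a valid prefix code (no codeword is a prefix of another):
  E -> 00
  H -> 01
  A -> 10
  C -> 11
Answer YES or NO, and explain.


Checking each pair (does one codeword prefix another?):
  E='00' vs H='01': no prefix
  E='00' vs A='10': no prefix
  E='00' vs C='11': no prefix
  H='01' vs E='00': no prefix
  H='01' vs A='10': no prefix
  H='01' vs C='11': no prefix
  A='10' vs E='00': no prefix
  A='10' vs H='01': no prefix
  A='10' vs C='11': no prefix
  C='11' vs E='00': no prefix
  C='11' vs H='01': no prefix
  C='11' vs A='10': no prefix
No violation found over all pairs.

YES -- this is a valid prefix code. No codeword is a prefix of any other codeword.


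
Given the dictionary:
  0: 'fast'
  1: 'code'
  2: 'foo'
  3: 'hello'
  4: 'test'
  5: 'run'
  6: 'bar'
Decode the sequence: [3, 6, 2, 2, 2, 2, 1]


Look up each index in the dictionary:
  3 -> 'hello'
  6 -> 'bar'
  2 -> 'foo'
  2 -> 'foo'
  2 -> 'foo'
  2 -> 'foo'
  1 -> 'code'

Decoded: "hello bar foo foo foo foo code"


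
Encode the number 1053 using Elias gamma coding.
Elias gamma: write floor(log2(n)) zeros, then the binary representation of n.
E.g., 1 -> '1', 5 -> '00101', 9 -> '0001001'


num_bits = floor(log2(1053)) + 1 = 11
leading_zeros = num_bits - 1 = 10
binary(1053) = 10000011101

Elias gamma(1053) = '0000000000' + '10000011101' = 000000000010000011101 (21 bits)


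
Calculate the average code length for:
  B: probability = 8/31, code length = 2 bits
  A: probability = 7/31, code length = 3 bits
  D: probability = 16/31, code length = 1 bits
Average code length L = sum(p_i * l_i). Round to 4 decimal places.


Weighted contributions p_i * l_i:
  B: (8/31) * 2 = 16/31
  A: (7/31) * 3 = 21/31
  D: (16/31) * 1 = 16/31
Sum = (16 + 21 + 16)/31 = 53/31

L = 53/31 = 1.7097 bits/symbol


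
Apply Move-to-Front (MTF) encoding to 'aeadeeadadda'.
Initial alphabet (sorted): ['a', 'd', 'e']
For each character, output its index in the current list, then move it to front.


MTF encoding:
'a': index 0 in ['a', 'd', 'e'] -> ['a', 'd', 'e']
'e': index 2 in ['a', 'd', 'e'] -> ['e', 'a', 'd']
'a': index 1 in ['e', 'a', 'd'] -> ['a', 'e', 'd']
'd': index 2 in ['a', 'e', 'd'] -> ['d', 'a', 'e']
'e': index 2 in ['d', 'a', 'e'] -> ['e', 'd', 'a']
'e': index 0 in ['e', 'd', 'a'] -> ['e', 'd', 'a']
'a': index 2 in ['e', 'd', 'a'] -> ['a', 'e', 'd']
'd': index 2 in ['a', 'e', 'd'] -> ['d', 'a', 'e']
'a': index 1 in ['d', 'a', 'e'] -> ['a', 'd', 'e']
'd': index 1 in ['a', 'd', 'e'] -> ['d', 'a', 'e']
'd': index 0 in ['d', 'a', 'e'] -> ['d', 'a', 'e']
'a': index 1 in ['d', 'a', 'e'] -> ['a', 'd', 'e']


Output: [0, 2, 1, 2, 2, 0, 2, 2, 1, 1, 0, 1]


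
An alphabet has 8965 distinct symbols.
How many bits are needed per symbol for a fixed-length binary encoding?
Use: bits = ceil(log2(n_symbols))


log2(8965) = 13.1301
Bracket: 2^13 = 8192 < 8965 <= 2^14 = 16384
So ceil(log2(8965)) = 14

bits = ceil(log2(8965)) = ceil(13.1301) = 14 bits


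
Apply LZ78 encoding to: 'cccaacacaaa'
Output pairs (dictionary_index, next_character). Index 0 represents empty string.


LZ78 encoding steps:
Dictionary: {0: ''}
Step 1: w='' (idx 0), next='c' -> output (0, 'c'), add 'c' as idx 1
Step 2: w='c' (idx 1), next='c' -> output (1, 'c'), add 'cc' as idx 2
Step 3: w='' (idx 0), next='a' -> output (0, 'a'), add 'a' as idx 3
Step 4: w='a' (idx 3), next='c' -> output (3, 'c'), add 'ac' as idx 4
Step 5: w='ac' (idx 4), next='a' -> output (4, 'a'), add 'aca' as idx 5
Step 6: w='a' (idx 3), next='a' -> output (3, 'a'), add 'aa' as idx 6


Encoded: [(0, 'c'), (1, 'c'), (0, 'a'), (3, 'c'), (4, 'a'), (3, 'a')]


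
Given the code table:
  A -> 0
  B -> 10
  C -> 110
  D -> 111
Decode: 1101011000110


Decoding:
110 -> C
10 -> B
110 -> C
0 -> A
0 -> A
110 -> C


Result: CBCAAC


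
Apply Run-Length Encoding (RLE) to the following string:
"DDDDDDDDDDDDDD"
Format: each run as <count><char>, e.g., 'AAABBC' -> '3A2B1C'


Scanning runs left to right:
  i=0: run of 'D' x 14 -> '14D'

RLE = 14D


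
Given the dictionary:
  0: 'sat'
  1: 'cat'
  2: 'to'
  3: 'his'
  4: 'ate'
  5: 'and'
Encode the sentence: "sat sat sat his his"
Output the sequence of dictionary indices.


Look up each word in the dictionary:
  'sat' -> 0
  'sat' -> 0
  'sat' -> 0
  'his' -> 3
  'his' -> 3

Encoded: [0, 0, 0, 3, 3]


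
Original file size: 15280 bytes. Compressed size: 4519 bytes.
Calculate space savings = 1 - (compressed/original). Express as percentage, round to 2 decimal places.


ratio = compressed/original = 4519/15280 = 0.295746
savings = 1 - ratio = 1 - 0.295746 = 0.704254
as a percentage: 0.704254 * 100 = 70.43%

Space savings = 1 - 4519/15280 = 70.43%


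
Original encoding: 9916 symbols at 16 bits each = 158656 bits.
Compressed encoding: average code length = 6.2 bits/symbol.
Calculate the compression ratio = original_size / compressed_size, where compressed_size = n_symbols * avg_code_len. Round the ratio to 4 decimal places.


original_size = n_symbols * orig_bits = 9916 * 16 = 158656 bits
compressed_size = n_symbols * avg_code_len = 9916 * 6.2 = 61479.2 bits
ratio = original_size / compressed_size = 158656 / 61479.2 = 2.5806

Compression ratio = 2.5806


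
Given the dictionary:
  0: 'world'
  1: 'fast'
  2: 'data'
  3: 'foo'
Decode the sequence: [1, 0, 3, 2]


Look up each index in the dictionary:
  1 -> 'fast'
  0 -> 'world'
  3 -> 'foo'
  2 -> 'data'

Decoded: "fast world foo data"


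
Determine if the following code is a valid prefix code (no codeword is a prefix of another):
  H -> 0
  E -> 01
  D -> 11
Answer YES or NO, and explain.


Checking each pair (does one codeword prefix another?):
  H='0' vs E='01': prefix -- VIOLATION

NO -- this is NOT a valid prefix code. H (0) is a prefix of E (01).


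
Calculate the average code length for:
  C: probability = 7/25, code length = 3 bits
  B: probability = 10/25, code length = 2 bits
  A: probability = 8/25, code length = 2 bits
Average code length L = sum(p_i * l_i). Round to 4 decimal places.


Weighted contributions p_i * l_i:
  C: (7/25) * 3 = 21/25
  B: (10/25) * 2 = 20/25
  A: (8/25) * 2 = 16/25
Sum = (21 + 20 + 16)/25 = 57/25

L = 57/25 = 2.2800 bits/symbol


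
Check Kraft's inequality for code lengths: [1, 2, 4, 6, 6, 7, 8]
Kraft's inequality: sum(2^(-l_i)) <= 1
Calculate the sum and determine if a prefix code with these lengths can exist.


Sum = 2^(-1) + 2^(-2) + 2^(-4) + 2^(-6) + 2^(-6) + 2^(-7) + 2^(-8)
    = 0.5 + 0.25 + 0.0625 + 0.015625 + 0.015625 + 0.0078125 + 0.00390625
    = 219/256 = 0.85546875
Since 0.85546875 <= 1, Kraft's inequality IS satisfied.
A prefix code with these lengths CAN exist.

Kraft sum = 0.85546875. Satisfied.


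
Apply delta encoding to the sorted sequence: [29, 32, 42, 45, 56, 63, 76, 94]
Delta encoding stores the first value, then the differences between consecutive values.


First value: 29
Deltas:
  32 - 29 = 3
  42 - 32 = 10
  45 - 42 = 3
  56 - 45 = 11
  63 - 56 = 7
  76 - 63 = 13
  94 - 76 = 18


Delta encoded: [29, 3, 10, 3, 11, 7, 13, 18]


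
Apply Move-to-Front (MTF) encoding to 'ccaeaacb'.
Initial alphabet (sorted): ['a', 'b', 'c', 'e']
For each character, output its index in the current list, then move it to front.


MTF encoding:
'c': index 2 in ['a', 'b', 'c', 'e'] -> ['c', 'a', 'b', 'e']
'c': index 0 in ['c', 'a', 'b', 'e'] -> ['c', 'a', 'b', 'e']
'a': index 1 in ['c', 'a', 'b', 'e'] -> ['a', 'c', 'b', 'e']
'e': index 3 in ['a', 'c', 'b', 'e'] -> ['e', 'a', 'c', 'b']
'a': index 1 in ['e', 'a', 'c', 'b'] -> ['a', 'e', 'c', 'b']
'a': index 0 in ['a', 'e', 'c', 'b'] -> ['a', 'e', 'c', 'b']
'c': index 2 in ['a', 'e', 'c', 'b'] -> ['c', 'a', 'e', 'b']
'b': index 3 in ['c', 'a', 'e', 'b'] -> ['b', 'c', 'a', 'e']


Output: [2, 0, 1, 3, 1, 0, 2, 3]


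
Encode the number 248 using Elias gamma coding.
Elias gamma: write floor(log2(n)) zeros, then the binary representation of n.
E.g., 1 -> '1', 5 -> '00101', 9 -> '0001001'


num_bits = floor(log2(248)) + 1 = 8
leading_zeros = num_bits - 1 = 7
binary(248) = 11111000

Elias gamma(248) = '0000000' + '11111000' = 000000011111000 (15 bits)


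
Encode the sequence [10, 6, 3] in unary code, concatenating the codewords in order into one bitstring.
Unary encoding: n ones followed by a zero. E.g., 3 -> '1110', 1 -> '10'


Encode each number as n ones followed by a terminating 0:
  10 -> 11111111110 (11 bits)
  6 -> 1111110 (7 bits)
  3 -> 1110 (4 bits)
Total length = 11 + 7 + 4 = 22 bits.

Unary([10, 6, 3]) = 1111111111011111101110 (22 bits)
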